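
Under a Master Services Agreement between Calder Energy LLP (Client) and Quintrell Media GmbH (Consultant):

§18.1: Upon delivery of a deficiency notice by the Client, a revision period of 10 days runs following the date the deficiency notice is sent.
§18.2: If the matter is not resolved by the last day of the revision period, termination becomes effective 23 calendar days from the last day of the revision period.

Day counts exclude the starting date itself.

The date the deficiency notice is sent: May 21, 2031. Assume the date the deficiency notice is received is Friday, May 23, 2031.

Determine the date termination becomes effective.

June 23, 2031

The last day of the revision period: May 21, 2031 + 10 days = May 31, 2031.
The date termination becomes effective: May 31, 2031 + 23 days = June 23, 2031.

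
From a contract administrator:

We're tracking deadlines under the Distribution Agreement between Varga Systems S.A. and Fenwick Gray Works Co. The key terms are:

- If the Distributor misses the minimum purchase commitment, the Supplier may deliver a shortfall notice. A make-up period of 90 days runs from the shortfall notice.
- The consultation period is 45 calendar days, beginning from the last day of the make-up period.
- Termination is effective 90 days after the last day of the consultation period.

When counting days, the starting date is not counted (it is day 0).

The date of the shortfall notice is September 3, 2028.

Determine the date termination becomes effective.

April 16, 2029

Adding 90 calendar days to September 3, 2028 gives December 2, 2028, which is the last day of the make-up period.
The last day of the consultation period: December 2, 2028 + 45 days = January 16, 2029.
The date termination becomes effective: 90 calendar days after January 16, 2029 is April 16, 2029.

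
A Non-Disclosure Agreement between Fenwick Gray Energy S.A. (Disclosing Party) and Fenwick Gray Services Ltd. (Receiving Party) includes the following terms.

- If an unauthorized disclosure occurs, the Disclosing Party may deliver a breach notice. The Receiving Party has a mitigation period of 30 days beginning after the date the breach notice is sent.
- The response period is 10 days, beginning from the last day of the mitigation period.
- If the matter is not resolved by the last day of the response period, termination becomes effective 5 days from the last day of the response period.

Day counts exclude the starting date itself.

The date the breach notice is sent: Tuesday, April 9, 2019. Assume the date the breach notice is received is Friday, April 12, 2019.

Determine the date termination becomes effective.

May 24, 2019

The last day of the mitigation period: April 9, 2019 + 30 days = May 9, 2019.
The last day of the response period: 10 calendar days after May 9, 2019 is May 19, 2019.
The date termination becomes effective: 5 calendar days after May 19, 2019 is May 24, 2019.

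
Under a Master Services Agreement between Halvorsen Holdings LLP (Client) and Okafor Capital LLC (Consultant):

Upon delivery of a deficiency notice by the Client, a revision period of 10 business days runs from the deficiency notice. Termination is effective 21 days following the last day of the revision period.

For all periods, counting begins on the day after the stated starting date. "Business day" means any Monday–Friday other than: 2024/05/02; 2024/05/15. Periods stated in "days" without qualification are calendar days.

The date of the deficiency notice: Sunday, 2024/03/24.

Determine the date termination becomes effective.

The last day of the revision period: 10 business days after Sunday, 2024/03/24, skipping weekends — Mar 25, Mar 26, Mar 27, Mar 28, Mar 29, Apr 1, Apr 2, Apr 3, Apr 4, Apr 5 — lands on Friday, 2024/04/05.
Adding 21 calendar days to 2024/04/05 gives 2024/04/26, which is the date termination becomes effective.

2024/04/26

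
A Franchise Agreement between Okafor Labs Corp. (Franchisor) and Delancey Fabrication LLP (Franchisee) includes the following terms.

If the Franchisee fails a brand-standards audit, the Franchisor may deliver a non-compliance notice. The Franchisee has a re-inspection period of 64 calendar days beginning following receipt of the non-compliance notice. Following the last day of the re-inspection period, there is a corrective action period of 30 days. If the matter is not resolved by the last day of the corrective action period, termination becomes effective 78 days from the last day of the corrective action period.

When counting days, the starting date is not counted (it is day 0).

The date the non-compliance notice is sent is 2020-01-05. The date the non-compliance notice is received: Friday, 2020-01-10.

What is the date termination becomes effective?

2020-06-30

The last day of the re-inspection period: 64 calendar days after 2020-01-10 is 2020-03-14.
The last day of the corrective action period: 2020-03-14 + 30 days = 2020-04-13.
The date termination becomes effective: 78 calendar days after 2020-04-13 is 2020-06-30.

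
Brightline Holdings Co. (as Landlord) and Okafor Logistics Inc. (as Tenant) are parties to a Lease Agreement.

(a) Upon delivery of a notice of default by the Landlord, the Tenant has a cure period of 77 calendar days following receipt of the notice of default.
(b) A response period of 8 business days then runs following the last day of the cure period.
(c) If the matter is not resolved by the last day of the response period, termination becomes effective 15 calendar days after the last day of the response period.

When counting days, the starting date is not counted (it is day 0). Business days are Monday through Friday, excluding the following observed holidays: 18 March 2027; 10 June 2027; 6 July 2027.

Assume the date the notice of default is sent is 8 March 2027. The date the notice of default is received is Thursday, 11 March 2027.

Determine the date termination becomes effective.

The last day of the cure period: 11 March 2027 + 77 days = 27 May 2027.
The last day of the response period: counting 8 business days from Thursday, 27 May 2027 (May 28, May 31, Jun 1, Jun 2, Jun 3, Jun 4, Jun 7, Jun 8, skipping weekends) reaches Tuesday, 8 June 2027.
Adding 15 calendar days to 8 June 2027 gives 23 June 2027, which is the date termination becomes effective.

23 June 2027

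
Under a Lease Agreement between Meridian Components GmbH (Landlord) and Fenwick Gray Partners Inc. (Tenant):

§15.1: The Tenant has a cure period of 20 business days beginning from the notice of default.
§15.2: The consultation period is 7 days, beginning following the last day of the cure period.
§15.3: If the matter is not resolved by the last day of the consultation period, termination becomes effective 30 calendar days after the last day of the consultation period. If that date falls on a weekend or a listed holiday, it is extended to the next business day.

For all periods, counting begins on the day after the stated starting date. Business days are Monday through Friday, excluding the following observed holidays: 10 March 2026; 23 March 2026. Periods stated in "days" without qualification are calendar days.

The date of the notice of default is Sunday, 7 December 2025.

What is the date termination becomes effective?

9 February 2026

The last day of the cure period: counting 20 business days from Sunday, 7 December 2025 (Dec 8, Dec 9, Dec 10, Dec 11, …, Dec 31, Jan 1, Jan 2, skipping weekends) reaches Friday, 2 January 2026.
The last day of the consultation period: 7 calendar days after 2 January 2026 is 9 January 2026.
The date termination becomes effective: 30 calendar days after 9 January 2026 is 8 February 2026. That falls on a Sunday, so it rolls to the next business day, Monday, 9 February 2026.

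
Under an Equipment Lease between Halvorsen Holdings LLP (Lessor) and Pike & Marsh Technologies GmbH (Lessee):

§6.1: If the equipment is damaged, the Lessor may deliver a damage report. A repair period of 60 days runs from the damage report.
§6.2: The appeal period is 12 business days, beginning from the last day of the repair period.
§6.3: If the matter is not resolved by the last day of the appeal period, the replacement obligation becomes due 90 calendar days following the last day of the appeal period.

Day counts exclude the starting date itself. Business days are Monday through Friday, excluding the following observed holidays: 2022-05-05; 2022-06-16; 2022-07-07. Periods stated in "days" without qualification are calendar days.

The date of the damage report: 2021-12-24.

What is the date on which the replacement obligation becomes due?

2022-06-08

Adding 60 calendar days to 2021-12-24 gives 2022-02-22, which is the last day of the repair period.
The last day of the appeal period: 12 business days after Tuesday, 2022-02-22, skipping weekends — Feb 23, Feb 24, Feb 25, Feb 28, …, Mar 8, Mar 9, Mar 10 — lands on Thursday, 2022-03-10.
Adding 90 calendar days to 2022-03-10 gives 2022-06-08, which is the date on which the replacement obligation becomes due.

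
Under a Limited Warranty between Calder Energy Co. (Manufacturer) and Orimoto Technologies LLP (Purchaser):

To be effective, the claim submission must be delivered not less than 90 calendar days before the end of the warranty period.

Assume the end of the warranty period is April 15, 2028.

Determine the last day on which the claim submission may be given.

January 16, 2028

Counting back 90 calendar days from April 15, 2028 gives January 16, 2028.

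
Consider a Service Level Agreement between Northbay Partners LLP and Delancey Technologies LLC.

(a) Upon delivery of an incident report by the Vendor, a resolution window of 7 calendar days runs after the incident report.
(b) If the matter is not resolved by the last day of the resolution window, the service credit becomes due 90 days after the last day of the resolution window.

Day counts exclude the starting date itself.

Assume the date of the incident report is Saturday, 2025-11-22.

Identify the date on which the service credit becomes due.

The last day of the resolution window: 2025-11-22 + 7 days = 2025-11-29.
The date on which the service credit becomes due: 2025-11-29 + 90 days = 2026-02-27.

2026-02-27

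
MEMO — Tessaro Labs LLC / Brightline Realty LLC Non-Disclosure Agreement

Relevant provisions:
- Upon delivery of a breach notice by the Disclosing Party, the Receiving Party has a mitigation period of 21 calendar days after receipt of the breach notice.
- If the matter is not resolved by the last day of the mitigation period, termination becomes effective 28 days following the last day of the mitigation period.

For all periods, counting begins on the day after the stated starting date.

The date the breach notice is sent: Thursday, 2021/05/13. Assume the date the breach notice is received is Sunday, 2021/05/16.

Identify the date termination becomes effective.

2021/07/04

The last day of the mitigation period: 2021/05/16 + 21 days = 2021/06/06.
The date termination becomes effective: 28 calendar days after 2021/06/06 is 2021/07/04.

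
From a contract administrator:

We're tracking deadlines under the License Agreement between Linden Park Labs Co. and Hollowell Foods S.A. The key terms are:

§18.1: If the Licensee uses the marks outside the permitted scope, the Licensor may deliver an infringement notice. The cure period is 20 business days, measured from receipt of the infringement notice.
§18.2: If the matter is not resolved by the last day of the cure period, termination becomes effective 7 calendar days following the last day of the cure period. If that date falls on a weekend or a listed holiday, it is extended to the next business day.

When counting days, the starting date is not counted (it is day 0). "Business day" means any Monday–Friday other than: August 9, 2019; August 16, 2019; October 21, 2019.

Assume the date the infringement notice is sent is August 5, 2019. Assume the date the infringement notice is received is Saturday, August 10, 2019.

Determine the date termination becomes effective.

The last day of the cure period: 20 business days after Saturday, August 10, 2019, skipping weekends and the listed holiday on Aug 16 — Aug 12, Aug 13, Aug 14, Aug 15, …, Sep 5, Sep 6, Sep 9 — lands on Monday, September 9, 2019.
Adding 7 calendar days to September 9, 2019 gives September 16, 2019, which is the date termination becomes effective. September 16, 2019 is a Monday and is not a listed holiday, so no roll-forward applies.

September 16, 2019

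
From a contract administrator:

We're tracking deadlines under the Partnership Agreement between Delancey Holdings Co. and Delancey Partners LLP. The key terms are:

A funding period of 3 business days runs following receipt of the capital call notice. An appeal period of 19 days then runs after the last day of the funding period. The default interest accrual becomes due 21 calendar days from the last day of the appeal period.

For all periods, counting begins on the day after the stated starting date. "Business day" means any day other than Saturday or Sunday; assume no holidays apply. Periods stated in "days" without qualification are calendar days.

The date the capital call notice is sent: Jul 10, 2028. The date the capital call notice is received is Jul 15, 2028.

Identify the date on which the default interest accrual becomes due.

From Saturday, Jul 15, 2028, 3 business days (Jul 17, Jul 18, Jul 19, skipping weekends) brings us to Wednesday, Jul 19, 2028, which is the last day of the funding period.
Adding 19 calendar days to Jul 19, 2028 gives Aug 7, 2028, which is the last day of the appeal period.
The date on which the default interest accrual becomes due: Aug 7, 2028 + 21 days = Aug 28, 2028.

Aug 28, 2028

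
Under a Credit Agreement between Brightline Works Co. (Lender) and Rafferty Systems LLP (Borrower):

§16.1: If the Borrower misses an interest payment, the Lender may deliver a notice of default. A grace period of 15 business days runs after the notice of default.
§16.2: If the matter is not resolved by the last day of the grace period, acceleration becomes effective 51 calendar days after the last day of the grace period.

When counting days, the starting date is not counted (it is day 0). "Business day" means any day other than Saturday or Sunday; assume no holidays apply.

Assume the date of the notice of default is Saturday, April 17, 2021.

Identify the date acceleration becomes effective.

June 27, 2021

The last day of the grace period: 15 business days after Saturday, April 17, 2021, skipping weekends — Apr 19, Apr 20, Apr 21, Apr 22, …, May 5, May 6, May 7 — lands on Friday, May 7, 2021.
Adding 51 calendar days to May 7, 2021 gives June 27, 2021, which is the date acceleration becomes effective.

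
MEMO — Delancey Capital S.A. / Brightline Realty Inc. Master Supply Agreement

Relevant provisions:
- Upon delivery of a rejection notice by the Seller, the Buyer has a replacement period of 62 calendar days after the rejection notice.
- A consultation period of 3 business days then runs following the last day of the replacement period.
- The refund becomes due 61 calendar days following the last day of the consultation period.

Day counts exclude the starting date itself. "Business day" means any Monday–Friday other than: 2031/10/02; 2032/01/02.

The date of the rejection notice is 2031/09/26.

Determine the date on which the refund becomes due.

The last day of the replacement period: 2031/09/26 + 62 days = 2031/11/27.
From Thursday, 2031/11/27, 3 business days (Nov 28, Dec 1, Dec 2, skipping weekends) brings us to Tuesday, 2031/12/02, which is the last day of the consultation period.
The date on which the refund becomes due: 61 calendar days after 2031/12/02 is 2032/02/01.

2032/02/01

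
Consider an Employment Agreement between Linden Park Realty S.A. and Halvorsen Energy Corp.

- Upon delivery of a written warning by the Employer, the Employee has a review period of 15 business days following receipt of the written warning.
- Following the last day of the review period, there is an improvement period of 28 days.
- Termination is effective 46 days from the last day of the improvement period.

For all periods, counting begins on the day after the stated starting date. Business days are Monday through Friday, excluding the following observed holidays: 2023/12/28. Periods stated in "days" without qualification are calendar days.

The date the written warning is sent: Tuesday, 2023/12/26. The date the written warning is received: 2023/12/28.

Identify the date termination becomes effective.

From Thursday, 2023/12/28, 15 business days (Dec 29, Jan 1, Jan 2, Jan 3, …, Jan 16, Jan 17, Jan 18, skipping weekends) brings us to Thursday, 2024/01/18, which is the last day of the review period.
The last day of the improvement period: 28 calendar days after 2024/01/18 is 2024/02/15.
The date termination becomes effective: 46 calendar days after 2024/02/15 is 2024/04/01.

2024/04/01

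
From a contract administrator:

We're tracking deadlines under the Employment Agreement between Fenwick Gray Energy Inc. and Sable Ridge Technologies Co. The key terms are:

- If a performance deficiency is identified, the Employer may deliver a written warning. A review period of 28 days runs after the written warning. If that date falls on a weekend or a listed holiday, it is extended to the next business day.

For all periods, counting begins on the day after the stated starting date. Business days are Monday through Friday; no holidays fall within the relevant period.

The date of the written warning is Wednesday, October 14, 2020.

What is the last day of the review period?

Adding 28 calendar days to October 14, 2020 gives November 11, 2020, which is the last day of the review period. November 11, 2020 is a Wednesday, so no roll-forward applies.

November 11, 2020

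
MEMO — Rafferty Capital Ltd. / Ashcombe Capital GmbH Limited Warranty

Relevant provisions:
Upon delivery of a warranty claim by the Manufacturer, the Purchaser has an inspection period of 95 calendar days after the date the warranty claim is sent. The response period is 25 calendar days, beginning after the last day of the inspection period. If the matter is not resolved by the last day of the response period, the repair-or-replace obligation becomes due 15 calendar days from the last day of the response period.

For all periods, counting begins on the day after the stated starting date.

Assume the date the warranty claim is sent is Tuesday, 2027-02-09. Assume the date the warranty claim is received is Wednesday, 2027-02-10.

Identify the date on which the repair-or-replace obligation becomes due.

The last day of the inspection period: 2027-02-09 + 95 days = 2027-05-15.
Adding 25 calendar days to 2027-05-15 gives 2027-06-09, which is the last day of the response period.
The date on which the repair-or-replace obligation becomes due: 2027-06-09 + 15 days = 2027-06-24.

2027-06-24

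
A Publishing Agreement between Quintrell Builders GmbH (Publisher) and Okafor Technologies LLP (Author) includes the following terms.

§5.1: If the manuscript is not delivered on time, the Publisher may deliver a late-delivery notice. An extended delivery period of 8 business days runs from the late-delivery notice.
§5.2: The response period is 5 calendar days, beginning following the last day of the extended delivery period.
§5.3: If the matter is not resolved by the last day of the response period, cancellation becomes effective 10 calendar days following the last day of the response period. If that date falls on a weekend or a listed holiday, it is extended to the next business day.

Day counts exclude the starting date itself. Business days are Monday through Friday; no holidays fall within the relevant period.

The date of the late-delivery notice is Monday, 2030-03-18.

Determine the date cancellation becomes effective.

The last day of the extended delivery period: 8 business days after Monday, 2030-03-18, skipping weekends — Mar 19, Mar 20, Mar 21, Mar 22, Mar 25, Mar 26, Mar 27, Mar 28 — lands on Thursday, 2030-03-28.
Adding 5 calendar days to 2030-03-28 gives 2030-04-02, which is the last day of the response period.
The date cancellation becomes effective: 2030-04-02 + 10 days = 2030-04-12. 2030-04-12 is a Friday, so no roll-forward applies.

2030-04-12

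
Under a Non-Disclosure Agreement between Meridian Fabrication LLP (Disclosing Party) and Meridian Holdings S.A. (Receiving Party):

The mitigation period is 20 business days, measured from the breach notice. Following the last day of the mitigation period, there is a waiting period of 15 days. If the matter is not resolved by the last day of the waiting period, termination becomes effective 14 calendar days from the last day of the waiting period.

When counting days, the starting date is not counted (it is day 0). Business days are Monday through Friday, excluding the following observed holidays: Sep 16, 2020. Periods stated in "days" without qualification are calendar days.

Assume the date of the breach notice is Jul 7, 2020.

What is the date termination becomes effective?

The last day of the mitigation period: 20 business days after Tuesday, Jul 7, 2020, skipping weekends — Jul 8, Jul 9, Jul 10, Jul 13, …, Jul 31, Aug 3, Aug 4 — lands on Tuesday, Aug 4, 2020.
The last day of the waiting period: 15 calendar days after Aug 4, 2020 is Aug 19, 2020.
Adding 14 calendar days to Aug 19, 2020 gives Sep 2, 2020, which is the date termination becomes effective.

Sep 2, 2020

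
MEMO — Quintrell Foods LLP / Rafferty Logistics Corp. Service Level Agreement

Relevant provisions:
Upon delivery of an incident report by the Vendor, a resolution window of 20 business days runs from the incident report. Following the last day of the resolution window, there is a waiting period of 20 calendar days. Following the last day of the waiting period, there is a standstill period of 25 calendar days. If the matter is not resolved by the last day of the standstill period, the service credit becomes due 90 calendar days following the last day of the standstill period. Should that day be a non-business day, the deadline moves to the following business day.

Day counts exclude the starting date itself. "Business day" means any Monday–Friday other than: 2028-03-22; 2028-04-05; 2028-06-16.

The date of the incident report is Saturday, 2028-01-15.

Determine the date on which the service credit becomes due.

2028-06-26

From Saturday, 2028-01-15, 20 business days (Jan 17, Jan 18, Jan 19, Jan 20, …, Feb 9, Feb 10, Feb 11, skipping weekends) brings us to Friday, 2028-02-11, which is the last day of the resolution window.
The last day of the waiting period: 20 calendar days after 2028-02-11 is 2028-03-02.
Adding 25 calendar days to 2028-03-02 gives 2028-03-27, which is the last day of the standstill period.
The date on which the service credit becomes due: 2028-03-27 + 90 days = 2028-06-25. That falls on a Sunday, so it rolls to the next business day, Monday, 2028-06-26.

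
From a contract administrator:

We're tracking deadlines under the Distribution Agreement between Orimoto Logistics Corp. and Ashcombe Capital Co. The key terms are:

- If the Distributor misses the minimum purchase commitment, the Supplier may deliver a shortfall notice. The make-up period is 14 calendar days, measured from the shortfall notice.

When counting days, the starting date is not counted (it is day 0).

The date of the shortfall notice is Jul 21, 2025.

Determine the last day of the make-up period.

The last day of the make-up period: Jul 21, 2025 + 14 days = Aug 4, 2025.

Aug 4, 2025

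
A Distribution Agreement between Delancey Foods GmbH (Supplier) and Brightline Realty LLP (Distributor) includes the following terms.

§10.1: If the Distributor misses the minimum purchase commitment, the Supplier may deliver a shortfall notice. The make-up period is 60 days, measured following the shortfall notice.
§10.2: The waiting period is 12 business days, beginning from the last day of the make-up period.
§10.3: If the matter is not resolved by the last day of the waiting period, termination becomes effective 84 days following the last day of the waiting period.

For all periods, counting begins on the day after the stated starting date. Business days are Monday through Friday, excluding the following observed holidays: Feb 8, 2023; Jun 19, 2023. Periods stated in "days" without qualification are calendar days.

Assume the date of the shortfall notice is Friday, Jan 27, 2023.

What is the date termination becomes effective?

Jul 6, 2023

The last day of the make-up period: 60 calendar days after Jan 27, 2023 is Mar 28, 2023.
From Tuesday, Mar 28, 2023, 12 business days (Mar 29, Mar 30, Mar 31, Apr 3, …, Apr 11, Apr 12, Apr 13, skipping weekends) brings us to Thursday, Apr 13, 2023, which is the last day of the waiting period.
The date termination becomes effective: Apr 13, 2023 + 84 days = Jul 6, 2023.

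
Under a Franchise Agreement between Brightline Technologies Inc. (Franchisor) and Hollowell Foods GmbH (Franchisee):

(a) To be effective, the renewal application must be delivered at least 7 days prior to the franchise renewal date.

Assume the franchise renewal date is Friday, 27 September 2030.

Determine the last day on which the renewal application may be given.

27 September 2030 minus 7 days is 20 September 2030.

20 September 2030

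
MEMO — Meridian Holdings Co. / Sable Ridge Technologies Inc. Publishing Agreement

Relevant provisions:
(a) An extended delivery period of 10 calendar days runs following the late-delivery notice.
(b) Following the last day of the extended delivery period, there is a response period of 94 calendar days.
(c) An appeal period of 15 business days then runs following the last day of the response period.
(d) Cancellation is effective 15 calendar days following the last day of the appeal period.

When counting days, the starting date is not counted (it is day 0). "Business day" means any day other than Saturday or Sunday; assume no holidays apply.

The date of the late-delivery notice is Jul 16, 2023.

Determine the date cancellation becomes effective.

The last day of the extended delivery period: 10 calendar days after Jul 16, 2023 is Jul 26, 2023.
Adding 94 calendar days to Jul 26, 2023 gives Oct 28, 2023, which is the last day of the response period.
The last day of the appeal period: counting 15 business days from Saturday, Oct 28, 2023 (Oct 30, Oct 31, Nov 1, Nov 2, …, Nov 15, Nov 16, Nov 17, skipping weekends) reaches Friday, Nov 17, 2023.
The date cancellation becomes effective: 15 calendar days after Nov 17, 2023 is Dec 2, 2023.

Dec 2, 2023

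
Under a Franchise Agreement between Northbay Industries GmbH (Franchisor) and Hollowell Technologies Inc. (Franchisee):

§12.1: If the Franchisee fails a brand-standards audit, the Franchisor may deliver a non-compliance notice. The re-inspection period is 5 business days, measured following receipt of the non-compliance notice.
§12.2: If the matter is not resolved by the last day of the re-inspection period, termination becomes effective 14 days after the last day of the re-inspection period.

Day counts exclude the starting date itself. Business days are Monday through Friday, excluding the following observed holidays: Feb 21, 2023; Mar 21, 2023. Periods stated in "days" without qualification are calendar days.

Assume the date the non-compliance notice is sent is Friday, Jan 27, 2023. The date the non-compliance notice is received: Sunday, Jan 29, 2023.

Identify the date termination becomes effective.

Feb 17, 2023

From Sunday, Jan 29, 2023, 5 business days (Jan 30, Jan 31, Feb 1, Feb 2, Feb 3, skipping weekends) brings us to Friday, Feb 3, 2023, which is the last day of the re-inspection period.
The date termination becomes effective: Feb 3, 2023 + 14 days = Feb 17, 2023.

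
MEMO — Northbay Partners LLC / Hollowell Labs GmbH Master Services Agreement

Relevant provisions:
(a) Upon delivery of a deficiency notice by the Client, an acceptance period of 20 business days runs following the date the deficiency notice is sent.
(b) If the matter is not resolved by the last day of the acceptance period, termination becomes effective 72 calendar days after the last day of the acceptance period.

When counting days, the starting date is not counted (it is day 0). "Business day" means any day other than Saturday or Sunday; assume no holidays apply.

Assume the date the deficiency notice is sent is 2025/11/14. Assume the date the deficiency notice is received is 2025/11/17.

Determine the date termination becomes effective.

The last day of the acceptance period: 20 business days after Friday, 2025/11/14, skipping weekends — Nov 17, Nov 18, Nov 19, Nov 20, …, Dec 10, Dec 11, Dec 12 — lands on Friday, 2025/12/12.
The date termination becomes effective: 72 calendar days after 2025/12/12 is 2026/02/22.

2026/02/22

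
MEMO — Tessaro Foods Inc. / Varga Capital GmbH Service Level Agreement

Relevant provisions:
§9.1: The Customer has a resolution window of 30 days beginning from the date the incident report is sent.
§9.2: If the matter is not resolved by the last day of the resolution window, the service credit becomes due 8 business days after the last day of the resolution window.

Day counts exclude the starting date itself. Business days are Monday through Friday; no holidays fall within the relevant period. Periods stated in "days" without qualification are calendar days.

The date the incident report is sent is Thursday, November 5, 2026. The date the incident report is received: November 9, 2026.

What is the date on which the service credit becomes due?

Adding 30 calendar days to November 5, 2026 gives December 5, 2026, which is the last day of the resolution window.
From Saturday, December 5, 2026, 8 business days (Dec 7, Dec 8, Dec 9, Dec 10, Dec 11, Dec 14, Dec 15, Dec 16, skipping weekends) brings us to Wednesday, December 16, 2026, which is the date on which the service credit becomes due.

December 16, 2026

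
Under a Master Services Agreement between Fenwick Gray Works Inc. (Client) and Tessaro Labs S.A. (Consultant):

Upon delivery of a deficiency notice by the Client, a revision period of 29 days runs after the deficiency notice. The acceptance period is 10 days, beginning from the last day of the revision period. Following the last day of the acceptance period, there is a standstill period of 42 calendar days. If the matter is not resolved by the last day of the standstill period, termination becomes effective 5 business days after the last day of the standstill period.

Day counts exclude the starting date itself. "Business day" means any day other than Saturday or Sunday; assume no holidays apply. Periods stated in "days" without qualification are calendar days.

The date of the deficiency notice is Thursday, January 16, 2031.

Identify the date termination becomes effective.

Adding 29 calendar days to January 16, 2031 gives February 14, 2031, which is the last day of the revision period.
The last day of the acceptance period: February 14, 2031 + 10 days = February 24, 2031.
The last day of the standstill period: 42 calendar days after February 24, 2031 is April 7, 2031.
The date termination becomes effective: counting 5 business days from Monday, April 7, 2031 (Apr 8, Apr 9, Apr 10, Apr 11, Apr 14, skipping weekends) reaches Monday, April 14, 2031.

April 14, 2031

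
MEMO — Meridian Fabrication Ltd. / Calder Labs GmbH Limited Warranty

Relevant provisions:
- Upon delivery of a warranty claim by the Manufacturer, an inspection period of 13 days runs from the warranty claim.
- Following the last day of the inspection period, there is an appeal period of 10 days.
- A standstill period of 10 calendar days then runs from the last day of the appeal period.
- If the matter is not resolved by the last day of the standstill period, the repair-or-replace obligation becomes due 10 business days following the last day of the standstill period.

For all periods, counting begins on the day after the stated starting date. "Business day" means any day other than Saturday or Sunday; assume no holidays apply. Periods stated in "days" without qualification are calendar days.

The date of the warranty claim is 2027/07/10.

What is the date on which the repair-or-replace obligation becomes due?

Adding 13 calendar days to 2027/07/10 gives 2027/07/23, which is the last day of the inspection period.
The last day of the appeal period: 2027/07/23 + 10 days = 2027/08/02.
The last day of the standstill period: 2027/08/02 + 10 days = 2027/08/12.
From Thursday, 2027/08/12, 10 business days (Aug 13, Aug 16, Aug 17, Aug 18, Aug 19, Aug 20, Aug 23, Aug 24, Aug 25, Aug 26, skipping weekends) brings us to Thursday, 2027/08/26, which is the date on which the repair-or-replace obligation becomes due.

2027/08/26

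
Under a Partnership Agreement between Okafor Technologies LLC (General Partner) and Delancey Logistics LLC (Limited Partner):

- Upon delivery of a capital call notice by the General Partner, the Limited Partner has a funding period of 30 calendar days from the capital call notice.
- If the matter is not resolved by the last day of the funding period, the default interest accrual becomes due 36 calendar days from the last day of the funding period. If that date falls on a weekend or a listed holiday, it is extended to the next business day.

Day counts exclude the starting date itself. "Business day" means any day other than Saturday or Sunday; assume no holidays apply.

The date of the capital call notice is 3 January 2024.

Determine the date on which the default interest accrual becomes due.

Adding 30 calendar days to 3 January 2024 gives 2 February 2024, which is the last day of the funding period.
Adding 36 calendar days to 2 February 2024 gives 9 March 2024, which is the date on which the default interest accrual becomes due. That falls on a Saturday, so it rolls to the next business day, Monday, 11 March 2024.

11 March 2024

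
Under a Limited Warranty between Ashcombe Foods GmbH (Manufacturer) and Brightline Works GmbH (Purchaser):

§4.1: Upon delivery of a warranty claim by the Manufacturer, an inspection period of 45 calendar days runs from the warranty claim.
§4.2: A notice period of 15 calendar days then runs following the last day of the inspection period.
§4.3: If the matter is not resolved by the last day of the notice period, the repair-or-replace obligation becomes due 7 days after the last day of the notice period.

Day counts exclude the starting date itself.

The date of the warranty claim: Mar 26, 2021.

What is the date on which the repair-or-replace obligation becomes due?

Adding 45 calendar days to Mar 26, 2021 gives May 10, 2021, which is the last day of the inspection period.
The last day of the notice period: May 10, 2021 + 15 days = May 25, 2021.
The date on which the repair-or-replace obligation becomes due: May 25, 2021 + 7 days = Jun 1, 2021.

Jun 1, 2021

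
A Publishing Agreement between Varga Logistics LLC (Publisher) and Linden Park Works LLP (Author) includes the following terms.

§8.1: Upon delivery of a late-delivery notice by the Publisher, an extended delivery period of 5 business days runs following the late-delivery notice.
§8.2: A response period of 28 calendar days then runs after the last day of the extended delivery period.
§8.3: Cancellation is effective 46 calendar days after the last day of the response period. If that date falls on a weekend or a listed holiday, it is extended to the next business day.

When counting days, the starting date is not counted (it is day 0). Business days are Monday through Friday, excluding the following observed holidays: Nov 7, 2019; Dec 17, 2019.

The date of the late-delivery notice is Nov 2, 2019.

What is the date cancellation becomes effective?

Jan 24, 2020

From Saturday, Nov 2, 2019, 5 business days (Nov 4, Nov 5, Nov 6, Nov 8, Nov 11, skipping weekends and the listed holiday on Nov 7) brings us to Monday, Nov 11, 2019, which is the last day of the extended delivery period.
Adding 28 calendar days to Nov 11, 2019 gives Dec 9, 2019, which is the last day of the response period.
Adding 46 calendar days to Dec 9, 2019 gives Jan 24, 2020, which is the date cancellation becomes effective. Jan 24, 2020 is a Friday and is not a listed holiday, so no roll-forward applies.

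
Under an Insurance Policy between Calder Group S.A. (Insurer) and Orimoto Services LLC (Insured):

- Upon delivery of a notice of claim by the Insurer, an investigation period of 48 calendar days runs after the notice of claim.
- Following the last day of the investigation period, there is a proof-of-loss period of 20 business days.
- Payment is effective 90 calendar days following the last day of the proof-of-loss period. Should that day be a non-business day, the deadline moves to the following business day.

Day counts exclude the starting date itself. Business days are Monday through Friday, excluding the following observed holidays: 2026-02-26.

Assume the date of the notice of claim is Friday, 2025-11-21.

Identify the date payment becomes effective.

2026-05-06

The last day of the investigation period: 48 calendar days after 2025-11-21 is 2026-01-08.
The last day of the proof-of-loss period: 20 business days after Thursday, 2026-01-08, skipping weekends — Jan 9, Jan 12, Jan 13, Jan 14, …, Feb 3, Feb 4, Feb 5 — lands on Thursday, 2026-02-05.
Adding 90 calendar days to 2026-02-05 gives 2026-05-06, which is the date payment becomes effective. 2026-05-06 is a Wednesday and is not a listed holiday, so no roll-forward applies.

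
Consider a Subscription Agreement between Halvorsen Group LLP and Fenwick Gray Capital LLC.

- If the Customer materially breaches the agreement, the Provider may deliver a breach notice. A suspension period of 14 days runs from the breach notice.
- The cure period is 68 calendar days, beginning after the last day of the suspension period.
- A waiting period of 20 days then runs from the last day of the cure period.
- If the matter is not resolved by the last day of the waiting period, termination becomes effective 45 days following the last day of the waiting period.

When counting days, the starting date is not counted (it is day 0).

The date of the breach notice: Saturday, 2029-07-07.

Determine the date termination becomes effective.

2029-12-01

The last day of the suspension period: 14 calendar days after 2029-07-07 is 2029-07-21.
The last day of the cure period: 2029-07-21 + 68 days = 2029-09-27.
The last day of the waiting period: 2029-09-27 + 20 days = 2029-10-17.
The date termination becomes effective: 45 calendar days after 2029-10-17 is 2029-12-01.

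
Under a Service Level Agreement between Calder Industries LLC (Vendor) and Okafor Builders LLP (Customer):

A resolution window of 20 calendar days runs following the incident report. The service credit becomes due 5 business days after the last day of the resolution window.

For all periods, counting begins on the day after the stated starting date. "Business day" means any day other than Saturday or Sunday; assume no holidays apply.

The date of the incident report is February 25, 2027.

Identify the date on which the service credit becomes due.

The last day of the resolution window: 20 calendar days after February 25, 2027 is March 17, 2027.
From Wednesday, March 17, 2027, 5 business days (Mar 18, Mar 19, Mar 22, Mar 23, Mar 24, skipping weekends) brings us to Wednesday, March 24, 2027, which is the date on which the service credit becomes due.

March 24, 2027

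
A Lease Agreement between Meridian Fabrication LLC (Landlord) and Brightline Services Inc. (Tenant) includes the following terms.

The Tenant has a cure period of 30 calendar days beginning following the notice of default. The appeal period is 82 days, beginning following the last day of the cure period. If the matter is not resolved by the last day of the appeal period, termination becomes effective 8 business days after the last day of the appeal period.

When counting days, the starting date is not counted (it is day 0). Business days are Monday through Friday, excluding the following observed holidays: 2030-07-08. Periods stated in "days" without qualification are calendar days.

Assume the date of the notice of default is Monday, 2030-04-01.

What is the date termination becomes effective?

2030-08-01

Adding 30 calendar days to 2030-04-01 gives 2030-05-01, which is the last day of the cure period.
Adding 82 calendar days to 2030-05-01 gives 2030-07-22, which is the last day of the appeal period.
From Monday, 2030-07-22, 8 business days (Jul 23, Jul 24, Jul 25, Jul 26, Jul 29, Jul 30, Jul 31, Aug 1, skipping weekends) brings us to Thursday, 2030-08-01, which is the date termination becomes effective.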